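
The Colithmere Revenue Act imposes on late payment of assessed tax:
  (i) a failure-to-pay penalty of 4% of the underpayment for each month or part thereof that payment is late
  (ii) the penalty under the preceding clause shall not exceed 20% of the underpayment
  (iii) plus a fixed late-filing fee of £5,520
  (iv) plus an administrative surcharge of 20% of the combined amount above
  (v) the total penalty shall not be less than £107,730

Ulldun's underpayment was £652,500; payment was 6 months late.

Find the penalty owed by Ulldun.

Accrued rate: 4% × 6 = 24%, capped at 20% → 20%
Failure-to-pay penalty: 20% of £652,500 = £130,500
Penalty before surcharge: £130,500 + £5,520 = £136,020
Administrative surcharge: 20% of £136,020 = £27,204
Total penalty: £136,020 + £27,204 = £163,224
Minimum £107,730: £163,224 meets the minimum, no increase.

£163,224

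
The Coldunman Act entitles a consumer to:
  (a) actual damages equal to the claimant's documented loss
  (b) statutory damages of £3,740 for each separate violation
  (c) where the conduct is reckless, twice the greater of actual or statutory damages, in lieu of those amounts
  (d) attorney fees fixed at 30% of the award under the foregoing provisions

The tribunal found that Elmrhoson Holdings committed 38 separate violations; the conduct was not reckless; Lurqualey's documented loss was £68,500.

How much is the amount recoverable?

Statutory damages: 38 × £3,740 = £142,120
Conduct not reckless: the in-lieu enhancement does not apply.
Actual plus statutory damages: £68,500 + £142,120 = £210,620
Attorney fees: 30% of £210,620 = £63,186
Total recovery: £210,620 + £63,186 = £273,806

Total recovery: £273,806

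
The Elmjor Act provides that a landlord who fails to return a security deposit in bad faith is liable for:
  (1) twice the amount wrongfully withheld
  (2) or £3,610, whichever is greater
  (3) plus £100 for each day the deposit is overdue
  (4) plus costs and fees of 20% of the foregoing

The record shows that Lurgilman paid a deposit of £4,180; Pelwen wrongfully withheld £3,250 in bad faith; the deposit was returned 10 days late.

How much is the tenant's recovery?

Doubled: 2 × £3,250 = £6,500
Minimum £3,610: £6,500 meets the minimum, no increase.
Late-return penalty: 10 × £100 = £1,000
Damages plus late penalty: £6,500 + £1,000 = £7,500
Costs and fees: 20% of £7,500 = £1,500
Total recovery: £7,500 + £1,500 = £9,000

£9,000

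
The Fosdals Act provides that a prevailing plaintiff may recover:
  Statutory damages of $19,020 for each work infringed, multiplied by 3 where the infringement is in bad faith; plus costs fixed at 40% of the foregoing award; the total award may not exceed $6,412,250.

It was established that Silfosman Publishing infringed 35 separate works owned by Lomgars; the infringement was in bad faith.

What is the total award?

Statutory damages: 35 × $19,020 = $665,700
Trebled: 3 × $665,700 = $1,997,100
Costs: 40% of $1,997,100 = $798,840
Award plus costs: $1,997,100 + $798,840 = $2,795,940
Cap at $6,412,250: $2,795,940 is within the cap, no reduction.

$2,795,940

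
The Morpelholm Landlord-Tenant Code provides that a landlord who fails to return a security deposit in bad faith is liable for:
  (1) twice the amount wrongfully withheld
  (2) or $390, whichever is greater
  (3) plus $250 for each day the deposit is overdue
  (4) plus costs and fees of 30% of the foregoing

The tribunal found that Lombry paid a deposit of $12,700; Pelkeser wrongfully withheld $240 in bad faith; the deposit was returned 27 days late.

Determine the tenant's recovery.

$9,399

Doubled: 2 × $240 = $480
Minimum $390: $480 meets the minimum, no increase.
Late-return penalty: 27 × $250 = $6,750
Damages plus late penalty: $480 + $6,750 = $7,230
Costs and fees: 30% of $7,230 = $2,169
Total recovery: $7,230 + $2,169 = $9,399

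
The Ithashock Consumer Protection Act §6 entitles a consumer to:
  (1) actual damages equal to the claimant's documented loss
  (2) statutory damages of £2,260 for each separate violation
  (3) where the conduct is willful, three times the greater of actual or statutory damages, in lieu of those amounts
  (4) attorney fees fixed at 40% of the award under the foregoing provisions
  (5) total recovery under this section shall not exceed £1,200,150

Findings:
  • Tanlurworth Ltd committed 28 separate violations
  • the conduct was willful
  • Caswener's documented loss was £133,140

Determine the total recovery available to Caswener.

Statutory damages: 28 × £2,260 = £63,280
Greater of actual damages (£133,140) or statutory damages (£63,280): £133,140
Trebled: 3 × £133,140 = £399,420
Attorney fees: 40% of £399,420 = £159,768
Total before cap: £399,420 + £159,768 = £559,188
Cap at £1,200,150: £559,188 is within the cap, no reduction.

£559,188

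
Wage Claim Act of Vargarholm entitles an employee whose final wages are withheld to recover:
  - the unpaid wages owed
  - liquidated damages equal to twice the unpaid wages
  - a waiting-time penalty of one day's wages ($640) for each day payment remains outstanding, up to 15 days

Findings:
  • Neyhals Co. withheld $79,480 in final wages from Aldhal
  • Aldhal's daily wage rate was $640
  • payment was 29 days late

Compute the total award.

Doubled: 2 × $79,480 = $158,960
Penalty days: min(29, 15) = 15
Waiting-time penalty: 15 × $640 = $9,600
Total award: $79,480 + $158,960 + $9,600 = $248,040

$248,040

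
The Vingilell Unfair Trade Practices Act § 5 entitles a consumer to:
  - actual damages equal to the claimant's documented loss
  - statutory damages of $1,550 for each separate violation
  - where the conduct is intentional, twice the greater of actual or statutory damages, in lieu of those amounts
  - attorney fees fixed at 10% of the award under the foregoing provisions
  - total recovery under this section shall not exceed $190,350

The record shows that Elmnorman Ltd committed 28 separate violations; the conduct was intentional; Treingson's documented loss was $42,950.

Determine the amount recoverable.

Statutory damages: 28 × $1,550 = $43,400
Greater of actual damages ($42,950) or statutory damages ($43,400): $43,400
Doubled: 2 × $43,400 = $86,800
Attorney fees: 10% of $86,800 = $8,680
Total before cap: $86,800 + $8,680 = $95,480
Cap at $190,350: $95,480 is within the cap, no reduction.

$95,480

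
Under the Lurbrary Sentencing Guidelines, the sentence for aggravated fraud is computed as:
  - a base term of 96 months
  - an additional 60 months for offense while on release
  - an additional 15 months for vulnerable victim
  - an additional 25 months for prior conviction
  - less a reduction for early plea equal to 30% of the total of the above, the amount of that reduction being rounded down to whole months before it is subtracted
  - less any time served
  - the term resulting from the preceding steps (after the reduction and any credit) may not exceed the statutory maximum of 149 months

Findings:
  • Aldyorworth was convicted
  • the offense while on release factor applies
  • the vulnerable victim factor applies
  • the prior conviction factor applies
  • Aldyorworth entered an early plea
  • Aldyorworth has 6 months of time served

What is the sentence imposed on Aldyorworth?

Offense while on release enhancement: +60 months
Vulnerable victim enhancement: +15 months
Prior conviction enhancement: +25 months
Adjusted term: 96 months + 60 months + 15 months + 25 months = 196 months
Early plea reduction: 30% of 196 months = 58 months (rounded down)
After reduction: 196 − 58 = 138 months
Less time served: 138 months − 6 months = 132 months
Cap at 149 months: 132 months is within the cap, no reduction.

132 months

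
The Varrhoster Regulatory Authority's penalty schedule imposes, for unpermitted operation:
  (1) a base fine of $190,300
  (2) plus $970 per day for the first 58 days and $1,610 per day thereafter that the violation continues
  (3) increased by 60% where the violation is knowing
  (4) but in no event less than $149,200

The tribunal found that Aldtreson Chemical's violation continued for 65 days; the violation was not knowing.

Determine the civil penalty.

First 58 days: 58 × $970 = $56,260
Remaining days: (65 − 58) × $1,610 = $11,270
Per-day component: $56,260 + $11,270 = $67,530
Base plus per-day: $190,300 + $67,530 = $257,830
The violation was not knowing: no 60% increase.
Minimum $149,200: $257,830 meets the minimum, no increase.

$257,830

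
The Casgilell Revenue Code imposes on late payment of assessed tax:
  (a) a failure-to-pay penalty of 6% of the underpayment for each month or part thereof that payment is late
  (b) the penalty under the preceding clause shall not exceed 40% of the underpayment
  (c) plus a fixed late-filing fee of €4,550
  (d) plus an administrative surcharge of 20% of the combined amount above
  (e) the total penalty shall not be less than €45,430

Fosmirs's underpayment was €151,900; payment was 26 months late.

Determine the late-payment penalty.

Penalty: €78,372

Accrued rate: 6% × 26 = 156%, capped at 40% → 40%
Failure-to-pay penalty: 40% of €151,900 = €60,760
Penalty before surcharge: €60,760 + €4,550 = €65,310
Administrative surcharge: 20% of €65,310 = €13,062
Total penalty: €65,310 + €13,062 = €78,372
Minimum €45,430: €78,372 meets the minimum, no increase.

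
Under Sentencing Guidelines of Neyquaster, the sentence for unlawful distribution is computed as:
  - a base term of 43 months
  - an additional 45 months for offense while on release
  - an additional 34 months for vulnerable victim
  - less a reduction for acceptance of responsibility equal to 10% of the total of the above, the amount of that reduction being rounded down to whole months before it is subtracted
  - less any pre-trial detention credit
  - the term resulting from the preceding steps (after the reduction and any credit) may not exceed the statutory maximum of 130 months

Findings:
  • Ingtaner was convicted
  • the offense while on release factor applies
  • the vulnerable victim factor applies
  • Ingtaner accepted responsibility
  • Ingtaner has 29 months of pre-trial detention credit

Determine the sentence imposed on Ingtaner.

Offense while on release enhancement: +45 months
Vulnerable victim enhancement: +34 months
Adjusted term: 43 months + 45 months + 34 months = 122 months
Acceptance of responsibility reduction: 10% of 122 months = 12 months (rounded down)
After reduction: 122 − 12 = 110 months
Less pre-trial detention credit: 110 months − 29 months = 81 months
Cap at 130 months: 81 months is within the cap, no reduction.

Sentence: 81 months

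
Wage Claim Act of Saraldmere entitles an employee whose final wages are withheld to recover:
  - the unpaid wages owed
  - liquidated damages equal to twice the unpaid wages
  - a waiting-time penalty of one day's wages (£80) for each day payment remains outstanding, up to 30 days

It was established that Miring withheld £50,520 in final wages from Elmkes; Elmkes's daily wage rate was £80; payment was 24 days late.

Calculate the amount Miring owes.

Doubled: 2 × £50,520 = £101,040
Penalty days: min(24, 30) = 24
Waiting-time penalty: 24 × £80 = £1,920
Total award: £50,520 + £101,040 + £1,920 = £153,480

£153,480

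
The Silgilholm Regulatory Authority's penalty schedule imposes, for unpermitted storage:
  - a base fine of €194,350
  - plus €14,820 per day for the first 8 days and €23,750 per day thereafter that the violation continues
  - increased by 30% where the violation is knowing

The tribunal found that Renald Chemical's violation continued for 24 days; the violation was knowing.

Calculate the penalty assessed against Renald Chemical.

€900,783

First 8 days: 8 × €14,820 = €118,560
Remaining days: (24 − 8) × €23,750 = €380,000
Per-day component: €118,560 + €380,000 = €498,560
Base plus per-day: €194,350 + €498,560 = €692,910
Enhancement: 30% of €692,910 = €207,873
Enhanced fine: €692,910 + €207,873 = €900,783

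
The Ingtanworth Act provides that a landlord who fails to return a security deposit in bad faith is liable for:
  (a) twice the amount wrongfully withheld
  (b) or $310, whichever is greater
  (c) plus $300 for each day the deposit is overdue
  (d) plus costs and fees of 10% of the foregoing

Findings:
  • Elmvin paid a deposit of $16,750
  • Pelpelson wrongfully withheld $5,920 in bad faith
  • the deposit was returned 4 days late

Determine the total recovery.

$14,344

Doubled: 2 × $5,920 = $11,840
Minimum $310: $11,840 meets the minimum, no increase.
Late-return penalty: 4 × $300 = $1,200
Damages plus late penalty: $11,840 + $1,200 = $13,040
Costs and fees: 10% of $13,040 = $1,304
Total recovery: $13,040 + $1,304 = $14,344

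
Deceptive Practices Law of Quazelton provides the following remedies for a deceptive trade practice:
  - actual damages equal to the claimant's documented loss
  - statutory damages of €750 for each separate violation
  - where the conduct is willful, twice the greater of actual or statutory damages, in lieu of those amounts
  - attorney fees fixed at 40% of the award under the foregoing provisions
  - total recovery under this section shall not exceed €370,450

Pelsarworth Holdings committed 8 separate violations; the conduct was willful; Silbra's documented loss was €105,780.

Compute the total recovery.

Statutory damages: 8 × €750 = €6,000
Greater of actual damages (€105,780) or statutory damages (€6,000): €105,780
Doubled: 2 × €105,780 = €211,560
Attorney fees: 40% of €211,560 = €84,624
Total before cap: €211,560 + €84,624 = €296,184
Cap at €370,450: €296,184 is within the cap, no reduction.

€296,184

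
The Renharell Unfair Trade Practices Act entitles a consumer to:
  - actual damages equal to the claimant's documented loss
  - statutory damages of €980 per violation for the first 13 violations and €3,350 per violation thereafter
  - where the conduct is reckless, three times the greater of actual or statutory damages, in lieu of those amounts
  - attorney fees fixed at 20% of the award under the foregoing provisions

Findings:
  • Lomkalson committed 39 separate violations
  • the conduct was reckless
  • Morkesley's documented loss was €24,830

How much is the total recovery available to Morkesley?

First 13 violations: 13 × €980 = €12,740
Remaining violations: (39 − 13) × €3,350 = €87,100
Statutory damages: €12,740 + €87,100 = €99,840
Greater of actual damages (€24,830) or statutory damages (€99,840): €99,840
Trebled: 3 × €99,840 = €299,520
Attorney fees: 20% of €299,520 = €59,904
Total recovery: €299,520 + €59,904 = €359,424

€359,424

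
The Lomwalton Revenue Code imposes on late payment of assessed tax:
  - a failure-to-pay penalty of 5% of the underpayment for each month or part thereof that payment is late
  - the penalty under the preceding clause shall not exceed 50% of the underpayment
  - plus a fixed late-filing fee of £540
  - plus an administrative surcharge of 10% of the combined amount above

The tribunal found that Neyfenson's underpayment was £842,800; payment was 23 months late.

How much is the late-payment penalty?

Accrued rate: 5% × 23 = 115%, capped at 50% → 50%
Failure-to-pay penalty: 50% of £842,800 = £421,400
Penalty before surcharge: £421,400 + £540 = £421,940
Administrative surcharge: 10% of £421,940 = £42,194
Total penalty: £421,940 + £42,194 = £464,134

£464,134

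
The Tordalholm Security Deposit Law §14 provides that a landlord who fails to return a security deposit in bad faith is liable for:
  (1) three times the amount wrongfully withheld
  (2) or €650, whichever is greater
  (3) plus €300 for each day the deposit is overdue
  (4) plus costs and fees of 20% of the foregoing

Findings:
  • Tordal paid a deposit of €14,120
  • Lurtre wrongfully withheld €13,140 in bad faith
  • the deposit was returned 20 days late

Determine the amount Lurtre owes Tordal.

Trebled: 3 × €13,140 = €39,420
Minimum €650: €39,420 meets the minimum, no increase.
Late-return penalty: 20 × €300 = €6,000
Damages plus late penalty: €39,420 + €6,000 = €45,420
Costs and fees: 20% of €45,420 = €9,084
Total recovery: €45,420 + €9,084 = €54,504

€54,504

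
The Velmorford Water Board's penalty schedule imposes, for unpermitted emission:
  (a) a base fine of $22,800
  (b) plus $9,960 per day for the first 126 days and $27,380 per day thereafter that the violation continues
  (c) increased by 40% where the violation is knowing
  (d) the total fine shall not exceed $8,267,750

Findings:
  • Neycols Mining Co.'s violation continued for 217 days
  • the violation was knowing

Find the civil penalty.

$5,277,076

First 126 days: 126 × $9,960 = $1,254,960
Remaining days: (217 − 126) × $27,380 = $2,491,580
Per-day component: $1,254,960 + $2,491,580 = $3,746,540
Base plus per-day: $22,800 + $3,746,540 = $3,769,340
Enhancement: 40% of $3,769,340 = $1,507,736
Enhanced fine: $3,769,340 + $1,507,736 = $5,277,076
Cap at $8,267,750: $5,277,076 is within the cap, no reduction.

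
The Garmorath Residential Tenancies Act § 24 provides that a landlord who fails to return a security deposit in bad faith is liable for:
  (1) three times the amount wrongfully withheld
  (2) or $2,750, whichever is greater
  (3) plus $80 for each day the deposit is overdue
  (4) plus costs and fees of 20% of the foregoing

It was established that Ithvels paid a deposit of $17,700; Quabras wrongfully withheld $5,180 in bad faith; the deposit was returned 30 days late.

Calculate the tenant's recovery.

Trebled: 3 × $5,180 = $15,540
Minimum $2,750: $15,540 meets the minimum, no increase.
Late-return penalty: 30 × $80 = $2,400
Damages plus late penalty: $15,540 + $2,400 = $17,940
Costs and fees: 20% of $17,940 = $3,588
Total recovery: $17,940 + $3,588 = $21,528

$21,528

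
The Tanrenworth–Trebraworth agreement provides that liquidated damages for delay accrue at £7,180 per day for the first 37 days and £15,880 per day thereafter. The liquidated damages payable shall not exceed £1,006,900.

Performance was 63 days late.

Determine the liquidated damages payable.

First 37 days: 37 × £7,180 = £265,660
Remaining days: (63 − 37) × £15,880 = £412,880
Accrued per-day damages: £265,660 + £412,880 = £678,540
Cap at £1,006,900: £678,540 is within the cap, no reduction.

£678,540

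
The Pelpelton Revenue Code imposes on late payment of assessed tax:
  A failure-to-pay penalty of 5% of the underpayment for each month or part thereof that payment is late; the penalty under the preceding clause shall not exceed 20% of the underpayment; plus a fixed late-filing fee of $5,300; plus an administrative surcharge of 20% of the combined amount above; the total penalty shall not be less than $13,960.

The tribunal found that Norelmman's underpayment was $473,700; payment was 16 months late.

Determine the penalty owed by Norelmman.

Accrued rate: 5% × 16 = 80%, capped at 20% → 20%
Failure-to-pay penalty: 20% of $473,700 = $94,740
Penalty before surcharge: $94,740 + $5,300 = $100,040
Administrative surcharge: 20% of $100,040 = $20,008
Total penalty: $100,040 + $20,008 = $120,048
Minimum $13,960: $120,048 meets the minimum, no increase.

Penalty: $120,048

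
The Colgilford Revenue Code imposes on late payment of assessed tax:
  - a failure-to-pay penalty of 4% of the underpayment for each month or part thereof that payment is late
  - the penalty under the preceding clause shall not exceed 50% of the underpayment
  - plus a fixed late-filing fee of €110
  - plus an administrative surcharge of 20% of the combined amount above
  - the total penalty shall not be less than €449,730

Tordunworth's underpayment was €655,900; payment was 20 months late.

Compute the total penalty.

€449,730

Accrued rate: 4% × 20 = 80%, capped at 50% → 50%
Failure-to-pay penalty: 50% of €655,900 = €327,950
Penalty before surcharge: €327,950 + €110 = €328,060
Administrative surcharge: 20% of €328,060 = €65,612
Total penalty: €328,060 + €65,612 = €393,672
Minimum €449,730: €393,672 is below the minimum → €449,730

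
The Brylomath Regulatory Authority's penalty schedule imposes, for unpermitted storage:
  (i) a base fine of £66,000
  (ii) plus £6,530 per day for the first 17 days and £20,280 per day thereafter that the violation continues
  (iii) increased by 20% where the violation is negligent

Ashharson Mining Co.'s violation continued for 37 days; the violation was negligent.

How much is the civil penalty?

Civil penalty: £699,132

First 17 days: 17 × £6,530 = £111,010
Remaining days: (37 − 17) × £20,280 = £405,600
Per-day component: £111,010 + £405,600 = £516,610
Base plus per-day: £66,000 + £516,610 = £582,610
Enhancement: 20% of £582,610 = £116,522
Enhanced fine: £582,610 + £116,522 = £699,132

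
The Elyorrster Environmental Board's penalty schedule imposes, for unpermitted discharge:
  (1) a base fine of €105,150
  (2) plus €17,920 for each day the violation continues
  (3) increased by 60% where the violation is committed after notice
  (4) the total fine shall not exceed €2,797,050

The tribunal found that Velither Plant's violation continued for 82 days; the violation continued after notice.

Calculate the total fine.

€2,519,344

Per-day component: 82 × €17,920 = €1,469,440
Base plus per-day: €105,150 + €1,469,440 = €1,574,590
Enhancement: 60% of €1,574,590 = €944,754
Enhanced fine: €1,574,590 + €944,754 = €2,519,344
Cap at €2,797,050: €2,519,344 is within the cap, no reduction.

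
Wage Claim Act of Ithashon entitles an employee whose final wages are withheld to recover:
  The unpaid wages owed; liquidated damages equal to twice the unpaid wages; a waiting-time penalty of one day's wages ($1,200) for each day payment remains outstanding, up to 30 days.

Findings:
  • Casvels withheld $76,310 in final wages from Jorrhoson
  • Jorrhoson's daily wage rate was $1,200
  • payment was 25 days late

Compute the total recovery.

Doubled: 2 × $76,310 = $152,620
Penalty days: min(25, 30) = 25
Waiting-time penalty: 25 × $1,200 = $30,000
Total award: $76,310 + $152,620 + $30,000 = $258,930

$258,930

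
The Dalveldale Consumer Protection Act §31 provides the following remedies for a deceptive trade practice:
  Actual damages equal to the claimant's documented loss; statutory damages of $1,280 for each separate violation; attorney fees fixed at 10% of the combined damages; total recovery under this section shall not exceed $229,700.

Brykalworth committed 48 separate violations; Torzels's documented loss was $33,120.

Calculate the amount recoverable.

Statutory damages: 48 × $1,280 = $61,440
Combined damages: $33,120 + $61,440 = $94,560
Attorney fees: 10% of $94,560 = $9,456
Total before cap: $94,560 + $9,456 = $104,016
Cap at $229,700: $104,016 is within the cap, no reduction.

$104,016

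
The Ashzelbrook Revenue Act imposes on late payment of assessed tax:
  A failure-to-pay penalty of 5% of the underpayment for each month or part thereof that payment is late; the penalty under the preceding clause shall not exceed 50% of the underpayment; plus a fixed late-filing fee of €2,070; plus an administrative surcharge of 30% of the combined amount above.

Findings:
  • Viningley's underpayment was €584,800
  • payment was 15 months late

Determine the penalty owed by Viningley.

Penalty: €382,811

Accrued rate: 5% × 15 = 75%, capped at 50% → 50%
Failure-to-pay penalty: 50% of €584,800 = €292,400
Penalty before surcharge: €292,400 + €2,070 = €294,470
Administrative surcharge: 30% of €294,470 = €88,341
Total penalty: €294,470 + €88,341 = €382,811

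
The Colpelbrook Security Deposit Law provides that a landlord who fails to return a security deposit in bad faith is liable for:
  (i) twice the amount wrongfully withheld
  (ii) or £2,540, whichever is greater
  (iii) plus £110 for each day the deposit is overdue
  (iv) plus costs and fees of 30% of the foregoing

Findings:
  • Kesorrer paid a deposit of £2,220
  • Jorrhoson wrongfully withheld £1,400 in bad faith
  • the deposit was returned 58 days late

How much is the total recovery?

£11,934

Doubled: 2 × £1,400 = £2,800
Minimum £2,540: £2,800 meets the minimum, no increase.
Late-return penalty: 58 × £110 = £6,380
Damages plus late penalty: £2,800 + £6,380 = £9,180
Costs and fees: 30% of £9,180 = £2,754
Total recovery: £9,180 + £2,754 = £11,934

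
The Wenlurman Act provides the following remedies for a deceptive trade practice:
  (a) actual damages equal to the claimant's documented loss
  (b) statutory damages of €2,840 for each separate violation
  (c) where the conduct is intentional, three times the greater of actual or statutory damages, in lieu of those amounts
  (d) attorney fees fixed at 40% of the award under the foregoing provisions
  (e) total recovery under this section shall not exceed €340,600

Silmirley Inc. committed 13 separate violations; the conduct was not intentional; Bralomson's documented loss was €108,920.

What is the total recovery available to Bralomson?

€204,176

Statutory damages: 13 × €2,840 = €36,920
Conduct not intentional: the in-lieu enhancement does not apply.
Actual plus statutory damages: €108,920 + €36,920 = €145,840
Attorney fees: 40% of €145,840 = €58,336
Total before cap: €145,840 + €58,336 = €204,176
Cap at €340,600: €204,176 is within the cap, no reduction.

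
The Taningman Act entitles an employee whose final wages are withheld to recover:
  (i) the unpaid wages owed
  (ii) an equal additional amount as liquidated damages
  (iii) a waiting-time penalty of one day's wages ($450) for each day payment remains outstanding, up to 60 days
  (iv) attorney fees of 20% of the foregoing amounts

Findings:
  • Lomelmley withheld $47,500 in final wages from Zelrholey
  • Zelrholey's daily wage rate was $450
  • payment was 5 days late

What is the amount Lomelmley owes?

$116,700

Liquidated damages (equal amount): $47,500
Penalty days: min(5, 60) = 5
Waiting-time penalty: 5 × $450 = $2,250
Subtotal: $47,500 + $47,500 + $2,250 = $97,250
Attorney fees: 20% of $97,250 = $19,450
Total award: $97,250 + $19,450 = $116,700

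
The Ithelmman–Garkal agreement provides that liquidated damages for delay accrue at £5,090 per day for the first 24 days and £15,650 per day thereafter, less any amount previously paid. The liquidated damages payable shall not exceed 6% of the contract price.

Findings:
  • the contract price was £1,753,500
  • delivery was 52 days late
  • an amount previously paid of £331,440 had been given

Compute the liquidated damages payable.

£105,210

First 24 days: 24 × £5,090 = £122,160
Remaining days: (52 − 24) × £15,650 = £438,200
Accrued per-day damages: £122,160 + £438,200 = £560,360
Less amount previously paid: £560,360 − £331,440 = £228,920
Cap: 6% of £1,753,500 = £105,210
Cap at £105,210: £228,920 exceeds the cap → £105,210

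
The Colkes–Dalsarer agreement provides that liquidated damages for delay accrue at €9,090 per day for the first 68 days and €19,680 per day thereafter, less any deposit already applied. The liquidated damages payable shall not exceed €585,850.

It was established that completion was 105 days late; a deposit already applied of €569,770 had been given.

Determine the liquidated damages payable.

€585,850

First 68 days: 68 × €9,090 = €618,120
Remaining days: (105 − 68) × €19,680 = €728,160
Accrued per-day damages: €618,120 + €728,160 = €1,346,280
Less deposit already applied: €1,346,280 − €569,770 = €776,510
Cap at €585,850: €776,510 exceeds the cap → €585,850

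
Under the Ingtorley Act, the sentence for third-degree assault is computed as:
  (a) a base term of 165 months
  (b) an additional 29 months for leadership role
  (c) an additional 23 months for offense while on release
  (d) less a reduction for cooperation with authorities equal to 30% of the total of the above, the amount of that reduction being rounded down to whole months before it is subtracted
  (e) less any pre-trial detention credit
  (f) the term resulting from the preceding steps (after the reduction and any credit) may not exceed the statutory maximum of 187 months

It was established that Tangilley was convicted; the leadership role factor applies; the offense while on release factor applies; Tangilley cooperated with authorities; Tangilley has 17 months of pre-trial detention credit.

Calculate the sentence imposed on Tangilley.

135 months

Leadership role enhancement: +29 months
Offense while on release enhancement: +23 months
Adjusted term: 165 months + 29 months + 23 months = 217 months
Cooperation with authorities reduction: 30% of 217 months = 65 months (rounded down)
After reduction: 217 − 65 = 152 months
Less pre-trial detention credit: 152 months − 17 months = 135 months
Cap at 187 months: 135 months is within the cap, no reduction.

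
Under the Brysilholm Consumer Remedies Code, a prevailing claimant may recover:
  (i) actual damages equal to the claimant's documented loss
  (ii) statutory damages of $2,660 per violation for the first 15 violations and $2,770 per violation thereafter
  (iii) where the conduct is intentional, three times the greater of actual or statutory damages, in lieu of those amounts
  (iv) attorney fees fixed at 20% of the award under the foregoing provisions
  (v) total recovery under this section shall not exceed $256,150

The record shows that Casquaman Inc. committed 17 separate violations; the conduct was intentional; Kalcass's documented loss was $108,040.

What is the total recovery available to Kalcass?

$256,150

First 15 violations: 15 × $2,660 = $39,900
Remaining violations: (17 − 15) × $2,770 = $5,540
Statutory damages: $39,900 + $5,540 = $45,440
Greater of actual damages ($108,040) or statutory damages ($45,440): $108,040
Trebled: 3 × $108,040 = $324,120
Attorney fees: 20% of $324,120 = $64,824
Total before cap: $324,120 + $64,824 = $388,944
Cap at $256,150: $388,944 exceeds the cap → $256,150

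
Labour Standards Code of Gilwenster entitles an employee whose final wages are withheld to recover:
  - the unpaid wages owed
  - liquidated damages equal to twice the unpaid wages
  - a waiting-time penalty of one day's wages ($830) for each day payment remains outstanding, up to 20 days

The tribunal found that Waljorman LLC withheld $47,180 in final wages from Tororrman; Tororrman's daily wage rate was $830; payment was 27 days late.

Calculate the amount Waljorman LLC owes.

$158,140

Doubled: 2 × $47,180 = $94,360
Penalty days: min(27, 20) = 20
Waiting-time penalty: 20 × $830 = $16,600
Total award: $47,180 + $94,360 + $16,600 = $158,140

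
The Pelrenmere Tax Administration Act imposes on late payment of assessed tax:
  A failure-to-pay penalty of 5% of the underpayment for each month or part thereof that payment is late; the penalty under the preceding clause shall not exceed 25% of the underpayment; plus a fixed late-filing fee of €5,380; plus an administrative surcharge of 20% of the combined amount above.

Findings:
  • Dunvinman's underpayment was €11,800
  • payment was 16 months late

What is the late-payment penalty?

€9,996

Accrued rate: 5% × 16 = 80%, capped at 25% → 25%
Failure-to-pay penalty: 25% of €11,800 = €2,950
Penalty before surcharge: €2,950 + €5,380 = €8,330
Administrative surcharge: 20% of €8,330 = €1,666
Total penalty: €8,330 + €1,666 = €9,996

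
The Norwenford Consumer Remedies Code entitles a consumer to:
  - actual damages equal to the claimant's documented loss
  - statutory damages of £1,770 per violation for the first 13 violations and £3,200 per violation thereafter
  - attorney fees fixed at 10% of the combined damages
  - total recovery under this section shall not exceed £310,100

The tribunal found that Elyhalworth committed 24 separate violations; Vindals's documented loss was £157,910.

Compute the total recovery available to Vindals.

£237,732

First 13 violations: 13 × £1,770 = £23,010
Remaining violations: (24 − 13) × £3,200 = £35,200
Statutory damages: £23,010 + £35,200 = £58,210
Combined damages: £157,910 + £58,210 = £216,120
Attorney fees: 10% of £216,120 = £21,612
Total before cap: £216,120 + £21,612 = £237,732
Cap at £310,100: £237,732 is within the cap, no reduction.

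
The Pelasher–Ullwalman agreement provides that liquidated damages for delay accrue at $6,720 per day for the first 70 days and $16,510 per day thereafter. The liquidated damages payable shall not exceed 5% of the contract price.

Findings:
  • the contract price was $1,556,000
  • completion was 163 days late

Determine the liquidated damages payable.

$77,800

First 70 days: 70 × $6,720 = $470,400
Remaining days: (163 − 70) × $16,510 = $1,535,430
Accrued per-day damages: $470,400 + $1,535,430 = $2,005,830
Cap: 5% of $1,556,000 = $77,800
Cap at $77,800: $2,005,830 exceeds the cap → $77,800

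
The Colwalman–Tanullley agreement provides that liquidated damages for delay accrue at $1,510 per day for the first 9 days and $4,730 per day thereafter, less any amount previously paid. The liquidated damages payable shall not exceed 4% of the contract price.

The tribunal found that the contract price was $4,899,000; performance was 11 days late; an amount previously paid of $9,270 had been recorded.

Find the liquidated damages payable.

First 9 days: 9 × $1,510 = $13,590
Remaining days: (11 − 9) × $4,730 = $9,460
Accrued per-day damages: $13,590 + $9,460 = $23,050
Less amount previously paid: $23,050 − $9,270 = $13,780
Cap: 4% of $4,899,000 = $195,960
Cap at $195,960: $13,780 is within the cap, no reduction.

$13,780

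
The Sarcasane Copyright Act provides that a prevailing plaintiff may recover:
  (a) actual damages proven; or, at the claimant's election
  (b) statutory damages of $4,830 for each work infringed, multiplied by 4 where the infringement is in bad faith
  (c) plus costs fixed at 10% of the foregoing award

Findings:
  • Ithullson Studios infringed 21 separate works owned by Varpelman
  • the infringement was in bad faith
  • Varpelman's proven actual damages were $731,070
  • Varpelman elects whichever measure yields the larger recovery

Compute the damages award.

Statutory damages: 21 × $4,830 = $101,430
Multiplied by 4: 4 × $101,430 = $405,720
Greater of actual damages ($731,070) or enhanced statutory damages ($405,720): $731,070
Costs: 10% of $731,070 = $73,107
Award plus costs: $731,070 + $73,107 = $804,177

$804,177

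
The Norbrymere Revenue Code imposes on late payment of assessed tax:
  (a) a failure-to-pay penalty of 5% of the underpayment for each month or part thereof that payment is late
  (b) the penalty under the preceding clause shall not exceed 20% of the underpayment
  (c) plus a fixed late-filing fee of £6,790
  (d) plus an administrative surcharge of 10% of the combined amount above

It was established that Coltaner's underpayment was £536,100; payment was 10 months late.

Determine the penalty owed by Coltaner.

Accrued rate: 5% × 10 = 50%, capped at 20% → 20%
Failure-to-pay penalty: 20% of £536,100 = £107,220
Penalty before surcharge: £107,220 + £6,790 = £114,010
Administrative surcharge: 10% of £114,010 = £11,401
Total penalty: £114,010 + £11,401 = £125,411

£125,411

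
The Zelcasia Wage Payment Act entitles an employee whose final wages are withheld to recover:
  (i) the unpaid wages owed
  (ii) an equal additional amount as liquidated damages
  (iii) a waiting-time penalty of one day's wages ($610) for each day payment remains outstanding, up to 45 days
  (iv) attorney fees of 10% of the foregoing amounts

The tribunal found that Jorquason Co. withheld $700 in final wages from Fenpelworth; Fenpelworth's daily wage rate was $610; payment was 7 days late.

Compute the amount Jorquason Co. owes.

$6,237

Liquidated damages (equal amount): $700
Penalty days: min(7, 45) = 7
Waiting-time penalty: 7 × $610 = $4,270
Subtotal: $700 + $700 + $4,270 = $5,670
Attorney fees: 10% of $5,670 = $567
Total award: $5,670 + $567 = $6,237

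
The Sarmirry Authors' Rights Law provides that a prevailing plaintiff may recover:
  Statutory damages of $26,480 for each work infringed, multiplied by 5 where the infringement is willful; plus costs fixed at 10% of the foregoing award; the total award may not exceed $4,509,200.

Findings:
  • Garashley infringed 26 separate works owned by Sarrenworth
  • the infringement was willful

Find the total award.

$3,786,640

Statutory damages: 26 × $26,480 = $688,480
Multiplied by 5: 5 × $688,480 = $3,442,400
Costs: 10% of $3,442,400 = $344,240
Award plus costs: $3,442,400 + $344,240 = $3,786,640
Cap at $4,509,200: $3,786,640 is within the cap, no reduction.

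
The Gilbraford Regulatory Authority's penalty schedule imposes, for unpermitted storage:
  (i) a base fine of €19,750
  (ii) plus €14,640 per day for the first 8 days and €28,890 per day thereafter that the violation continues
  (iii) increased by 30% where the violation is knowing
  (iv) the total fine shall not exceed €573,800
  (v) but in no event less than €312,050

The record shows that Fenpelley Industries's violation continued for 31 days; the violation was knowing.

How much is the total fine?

First 8 days: 8 × €14,640 = €117,120
Remaining days: (31 − 8) × €28,890 = €664,470
Per-day component: €117,120 + €664,470 = €781,590
Base plus per-day: €19,750 + €781,590 = €801,340
Enhancement: 30% of €801,340 = €240,402
Enhanced fine: €801,340 + €240,402 = €1,041,742
Cap at €573,800: €1,041,742 exceeds the cap → €573,800
Minimum €312,050: €573,800 meets the minimum, no increase.

€573,800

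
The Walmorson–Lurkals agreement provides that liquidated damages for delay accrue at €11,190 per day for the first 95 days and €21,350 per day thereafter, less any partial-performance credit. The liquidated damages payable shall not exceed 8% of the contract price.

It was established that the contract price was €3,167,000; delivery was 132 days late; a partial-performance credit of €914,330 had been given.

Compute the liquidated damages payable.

€253,360

First 95 days: 95 × €11,190 = €1,063,050
Remaining days: (132 − 95) × €21,350 = €789,950
Accrued per-day damages: €1,063,050 + €789,950 = €1,853,000
Less partial-performance credit: €1,853,000 − €914,330 = €938,670
Cap: 8% of €3,167,000 = €253,360
Cap at €253,360: €938,670 exceeds the cap → €253,360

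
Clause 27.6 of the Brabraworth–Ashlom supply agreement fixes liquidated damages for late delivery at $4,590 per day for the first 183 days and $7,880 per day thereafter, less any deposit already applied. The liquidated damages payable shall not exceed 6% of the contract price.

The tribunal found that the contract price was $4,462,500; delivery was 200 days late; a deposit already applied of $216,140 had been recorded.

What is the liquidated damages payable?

First 183 days: 183 × $4,590 = $839,970
Remaining days: (200 − 183) × $7,880 = $133,960
Accrued per-day damages: $839,970 + $133,960 = $973,930
Less deposit already applied: $973,930 − $216,140 = $757,790
Cap: 6% of $4,462,500 = $267,750
Cap at $267,750: $757,790 exceeds the cap → $267,750

Liquidated damages: $267,750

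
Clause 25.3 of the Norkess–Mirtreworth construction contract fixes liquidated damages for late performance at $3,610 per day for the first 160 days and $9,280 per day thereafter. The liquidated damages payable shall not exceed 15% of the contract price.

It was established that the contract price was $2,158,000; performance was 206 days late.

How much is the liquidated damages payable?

First 160 days: 160 × $3,610 = $577,600
Remaining days: (206 − 160) × $9,280 = $426,880
Accrued per-day damages: $577,600 + $426,880 = $1,004,480
Cap: 15% of $2,158,000 = $323,700
Cap at $323,700: $1,004,480 exceeds the cap → $323,700

$323,700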